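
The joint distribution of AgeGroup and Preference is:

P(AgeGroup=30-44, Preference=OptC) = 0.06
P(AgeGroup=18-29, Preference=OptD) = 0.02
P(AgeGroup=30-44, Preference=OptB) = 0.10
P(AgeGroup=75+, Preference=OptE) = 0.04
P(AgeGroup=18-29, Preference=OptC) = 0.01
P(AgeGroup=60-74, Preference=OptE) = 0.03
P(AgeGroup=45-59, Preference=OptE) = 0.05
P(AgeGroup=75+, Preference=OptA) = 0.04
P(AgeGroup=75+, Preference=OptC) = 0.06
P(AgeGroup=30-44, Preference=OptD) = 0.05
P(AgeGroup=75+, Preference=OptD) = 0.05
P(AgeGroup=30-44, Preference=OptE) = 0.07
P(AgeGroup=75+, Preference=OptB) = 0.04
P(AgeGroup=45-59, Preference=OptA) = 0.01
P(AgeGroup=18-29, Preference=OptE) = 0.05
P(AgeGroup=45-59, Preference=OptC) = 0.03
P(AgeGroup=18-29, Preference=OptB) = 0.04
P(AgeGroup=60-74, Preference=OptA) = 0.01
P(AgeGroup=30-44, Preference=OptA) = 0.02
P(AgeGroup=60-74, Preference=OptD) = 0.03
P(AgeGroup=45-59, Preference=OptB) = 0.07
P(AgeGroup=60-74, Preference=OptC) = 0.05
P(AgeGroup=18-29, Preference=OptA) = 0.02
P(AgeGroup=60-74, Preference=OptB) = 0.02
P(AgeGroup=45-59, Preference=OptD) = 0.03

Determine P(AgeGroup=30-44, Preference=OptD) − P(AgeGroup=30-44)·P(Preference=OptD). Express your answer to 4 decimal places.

P(AgeGroup=30-44) = 0.02 + 0.10 + 0.06 + 0.05 + 0.07 = 0.30.
P(Preference=OptD) = 0.02 + 0.05 + 0.03 + 0.03 + 0.05 = 0.18.
P(AgeGroup=30-44, Preference=OptD) − P(AgeGroup=30-44)P(Preference=OptD) = 0.05 − 0.30×0.18 = -0.0040.

-0.0040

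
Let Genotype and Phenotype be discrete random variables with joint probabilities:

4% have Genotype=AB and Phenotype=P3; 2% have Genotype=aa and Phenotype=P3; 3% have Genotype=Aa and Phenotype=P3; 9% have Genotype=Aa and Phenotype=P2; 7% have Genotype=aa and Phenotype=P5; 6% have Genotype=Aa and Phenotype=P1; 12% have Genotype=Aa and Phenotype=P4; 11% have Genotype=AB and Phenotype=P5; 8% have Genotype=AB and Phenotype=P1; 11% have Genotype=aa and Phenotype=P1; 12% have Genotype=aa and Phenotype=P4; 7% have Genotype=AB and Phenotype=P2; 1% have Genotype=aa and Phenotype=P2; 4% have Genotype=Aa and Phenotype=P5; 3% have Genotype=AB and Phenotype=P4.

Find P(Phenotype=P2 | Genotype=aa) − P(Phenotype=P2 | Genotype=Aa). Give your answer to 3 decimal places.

P(Genotype=aa) = 0.11 + 0.01 + 0.02 + 0.12 + 0.07 = 0.33; P(Phenotype=P2 | Genotype=aa) = 0.01/0.33 = 0.0303.
P(Genotype=Aa) = 0.06 + 0.09 + 0.03 + 0.12 + 0.04 = 0.34; P(Phenotype=P2 | Genotype=Aa) = 0.09/0.34 = 0.2647.
Difference = -0.234.

-0.234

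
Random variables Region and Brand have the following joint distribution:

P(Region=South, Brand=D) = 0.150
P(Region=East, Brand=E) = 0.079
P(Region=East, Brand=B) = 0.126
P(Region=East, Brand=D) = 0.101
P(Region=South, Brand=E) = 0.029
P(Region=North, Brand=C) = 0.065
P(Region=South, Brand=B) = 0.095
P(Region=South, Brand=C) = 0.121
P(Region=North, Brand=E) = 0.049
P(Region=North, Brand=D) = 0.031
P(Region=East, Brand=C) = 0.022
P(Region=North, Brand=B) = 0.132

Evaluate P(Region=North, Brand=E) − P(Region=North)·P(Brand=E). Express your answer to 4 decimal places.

0.0055

P(Region=North) = 0.132 + 0.065 + 0.031 + 0.049 = 0.277.
P(Brand=E) = 0.049 + 0.029 + 0.079 = 0.157.
P(Region=North, Brand=E) − P(Region=North)P(Brand=E) = 0.049 − 0.277×0.157 = 0.0055.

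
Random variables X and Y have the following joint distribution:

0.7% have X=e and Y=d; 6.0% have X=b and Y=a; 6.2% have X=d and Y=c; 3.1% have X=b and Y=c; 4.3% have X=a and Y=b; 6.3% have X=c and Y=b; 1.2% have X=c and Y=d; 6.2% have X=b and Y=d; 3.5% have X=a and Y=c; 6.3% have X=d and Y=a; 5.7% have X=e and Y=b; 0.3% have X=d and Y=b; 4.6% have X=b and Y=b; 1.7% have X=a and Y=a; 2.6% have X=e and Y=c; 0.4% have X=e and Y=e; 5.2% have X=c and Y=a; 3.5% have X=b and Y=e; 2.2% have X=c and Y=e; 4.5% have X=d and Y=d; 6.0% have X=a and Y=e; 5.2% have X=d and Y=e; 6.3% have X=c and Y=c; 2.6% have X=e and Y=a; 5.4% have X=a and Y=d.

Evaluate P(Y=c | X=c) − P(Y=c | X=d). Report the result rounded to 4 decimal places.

P(X=c) = 0.052 + 0.063 + 0.063 + 0.012 + 0.022 = 0.212; P(Y=c | X=c) = 0.063/0.212 = 0.29717.
P(X=d) = 0.063 + 0.003 + 0.062 + 0.045 + 0.052 = 0.225; P(Y=c | X=d) = 0.062/0.225 = 0.27556.
Difference = 0.0216.

0.0216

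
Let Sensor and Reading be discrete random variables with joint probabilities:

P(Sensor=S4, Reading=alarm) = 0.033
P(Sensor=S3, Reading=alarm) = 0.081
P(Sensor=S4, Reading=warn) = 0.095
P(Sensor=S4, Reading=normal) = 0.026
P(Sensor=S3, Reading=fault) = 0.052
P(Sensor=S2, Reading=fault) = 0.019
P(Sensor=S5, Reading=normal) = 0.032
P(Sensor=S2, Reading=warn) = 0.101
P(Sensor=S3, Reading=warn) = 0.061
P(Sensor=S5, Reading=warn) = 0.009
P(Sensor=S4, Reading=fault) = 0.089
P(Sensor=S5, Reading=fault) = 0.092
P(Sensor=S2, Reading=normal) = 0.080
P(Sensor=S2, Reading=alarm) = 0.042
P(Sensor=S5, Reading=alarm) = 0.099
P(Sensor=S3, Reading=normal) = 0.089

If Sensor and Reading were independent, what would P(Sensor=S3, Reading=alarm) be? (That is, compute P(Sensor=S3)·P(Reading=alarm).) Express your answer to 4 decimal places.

P(Sensor=S3) = 0.089 + 0.061 + 0.081 + 0.052 = 0.283.
P(Reading=alarm) = 0.042 + 0.081 + 0.033 + 0.099 = 0.255.
Product: 0.283 × 0.255 = 0.0722.

0.0722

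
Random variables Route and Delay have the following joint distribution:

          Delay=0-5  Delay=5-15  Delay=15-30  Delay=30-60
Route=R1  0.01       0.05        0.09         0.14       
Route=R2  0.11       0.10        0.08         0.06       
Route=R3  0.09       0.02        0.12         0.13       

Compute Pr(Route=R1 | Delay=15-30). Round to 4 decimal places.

P(Delay=15-30) = 0.09 + 0.08 + 0.12 = 0.29.
P(Route=R1 | Delay=15-30) = 0.09/0.29 = 0.3103.

0.3103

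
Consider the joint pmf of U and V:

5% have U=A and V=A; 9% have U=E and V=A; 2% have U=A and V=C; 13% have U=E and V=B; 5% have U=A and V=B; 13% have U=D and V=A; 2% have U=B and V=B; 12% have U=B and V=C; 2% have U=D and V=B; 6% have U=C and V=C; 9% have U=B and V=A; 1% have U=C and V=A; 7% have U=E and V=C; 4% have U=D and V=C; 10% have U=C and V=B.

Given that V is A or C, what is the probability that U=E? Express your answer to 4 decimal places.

0.2353

P(V=A) = 0.05 + 0.09 + 0.01 + 0.13 + 0.09 = 0.37.
P(V=C) = 0.02 + 0.12 + 0.06 + 0.04 + 0.07 = 0.31.
P(V ∈ {A, C}) = 0.37 + 0.31 = 0.68; P(U=E, V ∈ {A, C}) = 0.09 + 0.07 = 0.16.
P(U=E | V ∈ {A, C}) = 0.16/0.68 = 0.2353.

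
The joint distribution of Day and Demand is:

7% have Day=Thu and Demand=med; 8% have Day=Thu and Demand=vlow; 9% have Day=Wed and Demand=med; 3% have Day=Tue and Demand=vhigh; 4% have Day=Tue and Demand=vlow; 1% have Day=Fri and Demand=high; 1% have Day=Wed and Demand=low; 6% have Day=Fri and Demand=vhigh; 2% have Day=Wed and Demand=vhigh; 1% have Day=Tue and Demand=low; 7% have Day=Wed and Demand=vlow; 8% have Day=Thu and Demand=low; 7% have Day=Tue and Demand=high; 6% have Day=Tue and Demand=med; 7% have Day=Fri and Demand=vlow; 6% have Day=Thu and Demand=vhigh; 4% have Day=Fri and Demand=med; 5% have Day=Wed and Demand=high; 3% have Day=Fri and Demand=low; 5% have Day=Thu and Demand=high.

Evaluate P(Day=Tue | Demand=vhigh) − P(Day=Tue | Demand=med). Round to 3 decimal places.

P(Demand=vhigh) = 0.03 + 0.02 + 0.06 + 0.06 = 0.17; P(Day=Tue | Demand=vhigh) = 0.03/0.17 = 0.1765.
P(Demand=med) = 0.06 + 0.09 + 0.07 + 0.04 = 0.26; P(Day=Tue | Demand=med) = 0.06/0.26 = 0.2308.
Difference = -0.054.

-0.054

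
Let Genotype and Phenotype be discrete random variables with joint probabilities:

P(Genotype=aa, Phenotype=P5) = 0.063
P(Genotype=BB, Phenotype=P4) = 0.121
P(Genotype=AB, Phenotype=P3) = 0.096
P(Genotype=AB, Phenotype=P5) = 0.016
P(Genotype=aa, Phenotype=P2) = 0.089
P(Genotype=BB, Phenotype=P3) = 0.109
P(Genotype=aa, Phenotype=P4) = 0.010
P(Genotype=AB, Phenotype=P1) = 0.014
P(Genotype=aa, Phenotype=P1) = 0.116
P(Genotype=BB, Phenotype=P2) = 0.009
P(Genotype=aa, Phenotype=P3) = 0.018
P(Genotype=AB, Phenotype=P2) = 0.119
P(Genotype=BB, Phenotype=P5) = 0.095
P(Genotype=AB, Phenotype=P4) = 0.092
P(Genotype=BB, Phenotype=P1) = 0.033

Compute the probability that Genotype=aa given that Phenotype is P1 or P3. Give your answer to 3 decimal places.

P(Phenotype=P1) = 0.116 + 0.014 + 0.033 = 0.163.
P(Phenotype=P3) = 0.018 + 0.096 + 0.109 = 0.223.
P(Phenotype ∈ {P1, P3}) = 0.163 + 0.223 = 0.386; P(Genotype=aa, Phenotype ∈ {P1, P3}) = 0.116 + 0.018 = 0.134.
P(Genotype=aa | Phenotype ∈ {P1, P3}) = 0.134/0.386 = 0.347.

0.347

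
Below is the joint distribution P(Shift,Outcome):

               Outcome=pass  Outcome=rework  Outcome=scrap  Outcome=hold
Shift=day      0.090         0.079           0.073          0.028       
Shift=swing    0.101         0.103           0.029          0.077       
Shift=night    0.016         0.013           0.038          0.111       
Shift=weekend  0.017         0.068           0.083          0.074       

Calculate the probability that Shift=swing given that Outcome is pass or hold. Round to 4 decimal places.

0.3463

P(Outcome=pass) = 0.090 + 0.101 + 0.016 + 0.017 = 0.224.
P(Outcome=hold) = 0.028 + 0.077 + 0.111 + 0.074 = 0.290.
P(Outcome ∈ {pass, hold}) = 0.224 + 0.290 = 0.514; P(Shift=swing, Outcome ∈ {pass, hold}) = 0.101 + 0.077 = 0.178.
P(Shift=swing | Outcome ∈ {pass, hold}) = 0.178/0.514 = 0.3463.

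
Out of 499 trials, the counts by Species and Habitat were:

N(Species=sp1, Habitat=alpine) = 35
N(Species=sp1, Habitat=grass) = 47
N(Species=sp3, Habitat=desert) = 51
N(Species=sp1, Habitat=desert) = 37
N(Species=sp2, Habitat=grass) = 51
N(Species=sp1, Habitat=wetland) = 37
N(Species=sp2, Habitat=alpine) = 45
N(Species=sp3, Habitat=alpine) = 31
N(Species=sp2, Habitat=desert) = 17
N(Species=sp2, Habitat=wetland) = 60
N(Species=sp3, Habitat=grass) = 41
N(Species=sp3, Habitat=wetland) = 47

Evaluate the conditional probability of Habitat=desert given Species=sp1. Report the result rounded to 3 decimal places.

Total with Species=sp1: 47 + 37 + 37 + 35 = 156.
P(Habitat=desert | Species=sp1) = 37/156 = 0.237.

0.237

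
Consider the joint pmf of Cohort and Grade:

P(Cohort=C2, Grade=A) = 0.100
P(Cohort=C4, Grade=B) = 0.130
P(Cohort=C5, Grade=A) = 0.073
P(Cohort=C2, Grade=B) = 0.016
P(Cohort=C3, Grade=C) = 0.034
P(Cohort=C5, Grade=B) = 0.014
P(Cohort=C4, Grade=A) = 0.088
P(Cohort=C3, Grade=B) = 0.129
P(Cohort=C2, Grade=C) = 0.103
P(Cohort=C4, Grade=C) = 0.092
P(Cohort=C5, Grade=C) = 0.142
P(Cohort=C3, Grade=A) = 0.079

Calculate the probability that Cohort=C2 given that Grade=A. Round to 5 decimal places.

P(Grade=A) = 0.100 + 0.079 + 0.088 + 0.073 = 0.340.
P(Cohort=C2 | Grade=A) = 0.100/0.340 = 0.29412.

0.29412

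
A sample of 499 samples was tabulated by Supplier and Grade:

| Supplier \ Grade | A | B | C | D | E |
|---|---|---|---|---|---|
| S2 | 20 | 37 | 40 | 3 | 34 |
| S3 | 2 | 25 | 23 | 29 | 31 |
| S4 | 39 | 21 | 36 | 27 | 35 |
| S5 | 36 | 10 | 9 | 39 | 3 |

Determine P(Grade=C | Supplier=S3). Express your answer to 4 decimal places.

Total with Supplier=S3: 2 + 25 + 23 + 29 + 31 = 110.
P(Grade=C | Supplier=S3) = 23/110 = 0.2091.

0.2091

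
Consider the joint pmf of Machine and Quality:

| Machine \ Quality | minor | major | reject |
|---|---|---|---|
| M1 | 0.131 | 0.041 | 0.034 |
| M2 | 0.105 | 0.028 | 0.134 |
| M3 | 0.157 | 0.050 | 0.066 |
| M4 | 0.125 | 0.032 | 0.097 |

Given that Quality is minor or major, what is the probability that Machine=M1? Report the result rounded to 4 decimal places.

0.2571

P(Quality=minor) = 0.131 + 0.105 + 0.157 + 0.125 = 0.518.
P(Quality=major) = 0.041 + 0.028 + 0.050 + 0.032 = 0.151.
P(Quality ∈ {minor, major}) = 0.518 + 0.151 = 0.669; P(Machine=M1, Quality ∈ {minor, major}) = 0.131 + 0.041 = 0.172.
P(Machine=M1 | Quality ∈ {minor, major}) = 0.172/0.669 = 0.2571.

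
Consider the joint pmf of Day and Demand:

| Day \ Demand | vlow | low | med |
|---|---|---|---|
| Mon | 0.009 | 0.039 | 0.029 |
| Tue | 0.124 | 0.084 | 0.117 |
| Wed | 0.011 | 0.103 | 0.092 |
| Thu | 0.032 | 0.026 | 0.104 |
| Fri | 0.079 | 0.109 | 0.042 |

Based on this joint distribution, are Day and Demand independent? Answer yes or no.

P(Day=Fri) = 0.230 and P(Demand=med) = 0.384, so their product is 0.08832, but P(Day=Fri, Demand=med) = 0.042. Since these differ, Day and Demand are not independent.

no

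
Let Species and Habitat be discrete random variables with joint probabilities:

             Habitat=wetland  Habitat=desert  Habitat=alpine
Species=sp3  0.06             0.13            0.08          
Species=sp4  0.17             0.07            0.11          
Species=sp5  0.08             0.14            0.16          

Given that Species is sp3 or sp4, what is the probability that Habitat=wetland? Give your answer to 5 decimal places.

0.37097

P(Species=sp3) = 0.06 + 0.13 + 0.08 = 0.27.
P(Species=sp4) = 0.17 + 0.07 + 0.11 = 0.35.
P(Species ∈ {sp3, sp4}) = 0.27 + 0.35 = 0.62; P(Habitat=wetland, Species ∈ {sp3, sp4}) = 0.06 + 0.17 = 0.23.
P(Habitat=wetland | Species ∈ {sp3, sp4}) = 0.23/0.62 = 0.37097.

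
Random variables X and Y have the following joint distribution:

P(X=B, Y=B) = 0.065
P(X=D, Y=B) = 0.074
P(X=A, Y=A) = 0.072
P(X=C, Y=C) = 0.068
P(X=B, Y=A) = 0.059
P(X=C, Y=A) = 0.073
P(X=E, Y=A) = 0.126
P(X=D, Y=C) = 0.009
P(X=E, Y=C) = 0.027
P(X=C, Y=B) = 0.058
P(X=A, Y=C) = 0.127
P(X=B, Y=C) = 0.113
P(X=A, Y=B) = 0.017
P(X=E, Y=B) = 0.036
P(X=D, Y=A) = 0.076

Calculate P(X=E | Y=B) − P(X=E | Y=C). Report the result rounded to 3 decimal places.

0.066

P(Y=B) = 0.017 + 0.065 + 0.058 + 0.074 + 0.036 = 0.250; P(X=E | Y=B) = 0.036/0.250 = 0.1440.
P(Y=C) = 0.127 + 0.113 + 0.068 + 0.009 + 0.027 = 0.344; P(X=E | Y=C) = 0.027/0.344 = 0.0785.
Difference = 0.066.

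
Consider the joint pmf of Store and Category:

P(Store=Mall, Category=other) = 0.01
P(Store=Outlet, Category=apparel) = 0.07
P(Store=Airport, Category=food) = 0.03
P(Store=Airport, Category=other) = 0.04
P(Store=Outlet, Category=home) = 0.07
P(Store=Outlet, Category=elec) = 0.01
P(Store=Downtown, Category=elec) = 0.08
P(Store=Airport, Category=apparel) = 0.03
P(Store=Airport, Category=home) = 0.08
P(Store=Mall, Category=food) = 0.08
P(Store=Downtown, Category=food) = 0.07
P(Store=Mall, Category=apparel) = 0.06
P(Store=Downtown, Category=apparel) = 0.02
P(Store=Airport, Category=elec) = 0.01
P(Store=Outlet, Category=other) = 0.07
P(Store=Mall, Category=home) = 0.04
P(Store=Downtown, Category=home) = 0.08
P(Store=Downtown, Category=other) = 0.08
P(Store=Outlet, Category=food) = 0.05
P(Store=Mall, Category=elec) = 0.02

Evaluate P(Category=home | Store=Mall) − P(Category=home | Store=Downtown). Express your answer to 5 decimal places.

P(Store=Mall) = 0.08 + 0.06 + 0.02 + 0.04 + 0.01 = 0.21; P(Category=home | Store=Mall) = 0.04/0.21 = 0.190476.
P(Store=Downtown) = 0.07 + 0.02 + 0.08 + 0.08 + 0.08 = 0.33; P(Category=home | Store=Downtown) = 0.08/0.33 = 0.242424.
Difference = -0.05195.

-0.05195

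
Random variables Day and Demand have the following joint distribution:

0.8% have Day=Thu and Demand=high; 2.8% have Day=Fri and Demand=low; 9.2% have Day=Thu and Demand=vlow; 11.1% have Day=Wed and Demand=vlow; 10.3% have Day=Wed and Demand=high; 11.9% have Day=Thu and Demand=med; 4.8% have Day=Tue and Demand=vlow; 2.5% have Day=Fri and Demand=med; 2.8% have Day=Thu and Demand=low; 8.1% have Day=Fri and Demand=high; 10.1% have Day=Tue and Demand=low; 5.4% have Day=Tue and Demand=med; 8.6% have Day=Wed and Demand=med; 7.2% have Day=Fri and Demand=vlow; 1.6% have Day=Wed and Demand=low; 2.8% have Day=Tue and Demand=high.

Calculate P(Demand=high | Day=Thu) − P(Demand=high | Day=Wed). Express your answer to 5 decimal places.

P(Day=Thu) = 0.092 + 0.028 + 0.119 + 0.008 = 0.247; P(Demand=high | Day=Thu) = 0.008/0.247 = 0.032389.
P(Day=Wed) = 0.111 + 0.016 + 0.086 + 0.103 = 0.316; P(Demand=high | Day=Wed) = 0.103/0.316 = 0.325949.
Difference = -0.29356.

-0.29356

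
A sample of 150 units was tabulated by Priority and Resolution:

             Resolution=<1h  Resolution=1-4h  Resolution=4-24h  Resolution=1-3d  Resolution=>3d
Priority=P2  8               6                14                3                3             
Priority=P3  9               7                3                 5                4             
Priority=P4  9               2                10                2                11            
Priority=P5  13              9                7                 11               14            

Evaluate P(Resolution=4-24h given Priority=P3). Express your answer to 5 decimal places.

Total with Priority=P3: 9 + 7 + 3 + 5 + 4 = 28.
P(Resolution=4-24h | Priority=P3) = 3/28 = 0.10714.

0.10714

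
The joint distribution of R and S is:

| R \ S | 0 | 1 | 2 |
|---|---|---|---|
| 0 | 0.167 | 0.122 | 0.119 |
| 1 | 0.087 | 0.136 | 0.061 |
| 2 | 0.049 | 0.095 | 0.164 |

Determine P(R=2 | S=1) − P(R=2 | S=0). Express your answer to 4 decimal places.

0.1074

P(S=1) = 0.122 + 0.136 + 0.095 = 0.353; P(R=2 | S=1) = 0.095/0.353 = 0.26912.
P(S=0) = 0.167 + 0.087 + 0.049 = 0.303; P(R=2 | S=0) = 0.049/0.303 = 0.16172.
Difference = 0.1074.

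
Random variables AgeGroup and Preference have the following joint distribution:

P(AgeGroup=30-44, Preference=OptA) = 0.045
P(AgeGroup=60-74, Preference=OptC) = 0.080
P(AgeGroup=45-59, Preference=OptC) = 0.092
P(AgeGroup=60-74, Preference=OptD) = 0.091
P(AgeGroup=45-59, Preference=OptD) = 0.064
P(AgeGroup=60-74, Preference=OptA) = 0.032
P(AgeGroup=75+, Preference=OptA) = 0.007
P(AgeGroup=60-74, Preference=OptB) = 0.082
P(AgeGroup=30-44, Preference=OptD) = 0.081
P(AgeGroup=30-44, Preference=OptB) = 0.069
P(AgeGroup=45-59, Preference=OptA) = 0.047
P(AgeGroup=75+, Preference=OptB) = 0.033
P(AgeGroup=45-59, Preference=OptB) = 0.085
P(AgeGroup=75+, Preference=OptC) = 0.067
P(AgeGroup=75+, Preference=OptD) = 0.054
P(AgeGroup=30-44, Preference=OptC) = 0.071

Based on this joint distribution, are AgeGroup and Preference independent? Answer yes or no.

P(AgeGroup=45-59) = 0.288 and P(Preference=OptD) = 0.290, so their product is 0.08352, but P(AgeGroup=45-59, Preference=OptD) = 0.064. Since these differ, AgeGroup and Preference are not independent.

no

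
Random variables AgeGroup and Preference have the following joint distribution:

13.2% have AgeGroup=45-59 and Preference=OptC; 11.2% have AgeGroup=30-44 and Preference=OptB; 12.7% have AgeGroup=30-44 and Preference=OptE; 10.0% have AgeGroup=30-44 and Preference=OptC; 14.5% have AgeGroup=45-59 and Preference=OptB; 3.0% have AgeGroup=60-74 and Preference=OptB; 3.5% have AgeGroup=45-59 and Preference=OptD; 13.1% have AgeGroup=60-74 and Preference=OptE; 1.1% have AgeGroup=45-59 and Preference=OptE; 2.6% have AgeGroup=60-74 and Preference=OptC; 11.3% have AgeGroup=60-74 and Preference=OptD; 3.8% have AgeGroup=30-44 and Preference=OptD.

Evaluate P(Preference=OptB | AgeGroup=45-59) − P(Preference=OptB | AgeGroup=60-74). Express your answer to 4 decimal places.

0.3489

P(AgeGroup=45-59) = 0.145 + 0.132 + 0.035 + 0.011 = 0.323; P(Preference=OptB | AgeGroup=45-59) = 0.145/0.323 = 0.44892.
P(AgeGroup=60-74) = 0.030 + 0.026 + 0.113 + 0.131 = 0.300; P(Preference=OptB | AgeGroup=60-74) = 0.030/0.300 = 0.10000.
Difference = 0.3489.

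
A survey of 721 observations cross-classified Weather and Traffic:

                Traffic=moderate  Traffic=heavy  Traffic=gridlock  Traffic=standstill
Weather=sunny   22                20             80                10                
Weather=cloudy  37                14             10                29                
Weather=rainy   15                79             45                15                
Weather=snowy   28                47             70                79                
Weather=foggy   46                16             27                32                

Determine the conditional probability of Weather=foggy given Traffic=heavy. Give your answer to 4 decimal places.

0.0909

Total with Traffic=heavy: 20 + 14 + 79 + 47 + 16 = 176.
P(Weather=foggy | Traffic=heavy) = 16/176 = 0.0909.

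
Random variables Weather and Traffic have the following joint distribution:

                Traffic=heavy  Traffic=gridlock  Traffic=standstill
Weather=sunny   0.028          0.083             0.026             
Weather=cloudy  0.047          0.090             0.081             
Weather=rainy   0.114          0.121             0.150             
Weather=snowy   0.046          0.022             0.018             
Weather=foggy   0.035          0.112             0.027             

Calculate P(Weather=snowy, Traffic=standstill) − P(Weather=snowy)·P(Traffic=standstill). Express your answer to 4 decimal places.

P(Weather=snowy) = 0.046 + 0.022 + 0.018 = 0.086.
P(Traffic=standstill) = 0.026 + 0.081 + 0.150 + 0.018 + 0.027 = 0.302.
P(Weather=snowy, Traffic=standstill) − P(Weather=snowy)P(Traffic=standstill) = 0.018 − 0.086×0.302 = -0.0080.

-0.0080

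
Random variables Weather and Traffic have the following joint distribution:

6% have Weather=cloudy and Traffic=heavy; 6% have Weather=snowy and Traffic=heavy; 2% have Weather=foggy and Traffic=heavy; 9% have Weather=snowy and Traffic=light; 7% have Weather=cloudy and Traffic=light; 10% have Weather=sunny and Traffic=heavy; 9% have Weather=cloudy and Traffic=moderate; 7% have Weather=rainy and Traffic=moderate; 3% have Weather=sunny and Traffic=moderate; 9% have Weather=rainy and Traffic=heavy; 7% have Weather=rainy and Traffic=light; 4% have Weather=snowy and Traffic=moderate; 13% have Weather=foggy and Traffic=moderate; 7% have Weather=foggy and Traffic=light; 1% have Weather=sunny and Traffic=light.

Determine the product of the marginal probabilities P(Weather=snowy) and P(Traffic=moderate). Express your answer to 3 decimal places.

P(Weather=snowy) = 0.09 + 0.04 + 0.06 = 0.19.
P(Traffic=moderate) = 0.03 + 0.09 + 0.07 + 0.04 + 0.13 = 0.36.
Product: 0.19 × 0.36 = 0.068.

0.068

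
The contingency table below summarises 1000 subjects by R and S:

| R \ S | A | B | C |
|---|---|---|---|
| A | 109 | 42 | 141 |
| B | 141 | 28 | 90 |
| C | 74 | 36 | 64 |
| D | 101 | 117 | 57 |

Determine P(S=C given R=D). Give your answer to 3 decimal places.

Total with R=D: 101 + 117 + 57 = 275.
P(S=C | R=D) = 57/275 = 0.207.

0.207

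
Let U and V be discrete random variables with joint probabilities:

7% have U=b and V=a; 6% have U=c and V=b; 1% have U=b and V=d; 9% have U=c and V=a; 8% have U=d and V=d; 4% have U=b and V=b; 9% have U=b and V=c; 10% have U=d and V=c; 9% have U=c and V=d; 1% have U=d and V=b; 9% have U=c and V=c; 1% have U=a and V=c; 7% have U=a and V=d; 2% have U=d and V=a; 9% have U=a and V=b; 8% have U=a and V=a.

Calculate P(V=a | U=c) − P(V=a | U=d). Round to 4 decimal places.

P(U=c) = 0.09 + 0.06 + 0.09 + 0.09 = 0.33; P(V=a | U=c) = 0.09/0.33 = 0.27273.
P(U=d) = 0.02 + 0.01 + 0.10 + 0.08 = 0.21; P(V=a | U=d) = 0.02/0.21 = 0.09524.
Difference = 0.1775.

0.1775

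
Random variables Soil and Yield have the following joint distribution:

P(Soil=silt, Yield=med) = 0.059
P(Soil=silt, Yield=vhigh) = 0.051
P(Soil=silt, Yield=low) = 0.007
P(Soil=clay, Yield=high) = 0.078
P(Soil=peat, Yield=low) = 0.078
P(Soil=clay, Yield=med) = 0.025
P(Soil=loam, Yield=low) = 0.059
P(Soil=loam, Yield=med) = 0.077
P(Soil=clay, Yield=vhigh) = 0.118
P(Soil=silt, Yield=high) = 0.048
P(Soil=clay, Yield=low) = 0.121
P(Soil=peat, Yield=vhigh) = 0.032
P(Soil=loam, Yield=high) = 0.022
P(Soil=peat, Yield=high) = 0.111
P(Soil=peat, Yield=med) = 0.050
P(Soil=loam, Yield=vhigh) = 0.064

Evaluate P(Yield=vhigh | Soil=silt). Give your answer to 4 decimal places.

0.3091

P(Soil=silt) = 0.007 + 0.059 + 0.048 + 0.051 = 0.165.
P(Yield=vhigh | Soil=silt) = 0.051/0.165 = 0.3091.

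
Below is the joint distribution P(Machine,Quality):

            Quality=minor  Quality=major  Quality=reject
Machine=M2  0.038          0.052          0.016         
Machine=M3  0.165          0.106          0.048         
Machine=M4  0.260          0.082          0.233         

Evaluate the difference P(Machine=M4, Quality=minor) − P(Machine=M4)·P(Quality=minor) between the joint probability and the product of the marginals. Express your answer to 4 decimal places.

P(Machine=M4) = 0.260 + 0.082 + 0.233 = 0.575.
P(Quality=minor) = 0.038 + 0.165 + 0.260 = 0.463.
P(Machine=M4, Quality=minor) − P(Machine=M4)P(Quality=minor) = 0.260 − 0.575×0.463 = -0.0062.

-0.0062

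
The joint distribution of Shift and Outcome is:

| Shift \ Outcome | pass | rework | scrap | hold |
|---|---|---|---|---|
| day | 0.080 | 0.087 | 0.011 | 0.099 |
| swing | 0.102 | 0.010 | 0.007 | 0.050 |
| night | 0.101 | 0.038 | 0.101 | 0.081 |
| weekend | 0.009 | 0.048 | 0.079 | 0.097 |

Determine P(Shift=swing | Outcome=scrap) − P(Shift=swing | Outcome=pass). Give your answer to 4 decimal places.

P(Outcome=scrap) = 0.011 + 0.007 + 0.101 + 0.079 = 0.198; P(Shift=swing | Outcome=scrap) = 0.007/0.198 = 0.03535.
P(Outcome=pass) = 0.080 + 0.102 + 0.101 + 0.009 = 0.292; P(Shift=swing | Outcome=pass) = 0.102/0.292 = 0.34932.
Difference = -0.3140.

-0.3140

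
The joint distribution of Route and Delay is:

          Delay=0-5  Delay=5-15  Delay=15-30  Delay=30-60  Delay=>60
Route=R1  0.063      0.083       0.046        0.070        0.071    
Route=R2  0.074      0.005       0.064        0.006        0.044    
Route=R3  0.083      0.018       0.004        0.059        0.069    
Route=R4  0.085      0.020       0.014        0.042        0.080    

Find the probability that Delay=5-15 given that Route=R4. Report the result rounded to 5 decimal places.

0.08299

P(Route=R4) = 0.085 + 0.020 + 0.014 + 0.042 + 0.080 = 0.241.
P(Delay=5-15 | Route=R4) = 0.020/0.241 = 0.08299.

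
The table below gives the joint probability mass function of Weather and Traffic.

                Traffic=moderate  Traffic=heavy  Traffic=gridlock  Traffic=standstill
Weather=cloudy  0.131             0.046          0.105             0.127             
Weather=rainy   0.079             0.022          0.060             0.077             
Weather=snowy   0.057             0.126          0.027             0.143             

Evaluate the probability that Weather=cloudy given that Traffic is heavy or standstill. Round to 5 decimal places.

P(Traffic=heavy) = 0.046 + 0.022 + 0.126 = 0.194.
P(Traffic=standstill) = 0.127 + 0.077 + 0.143 = 0.347.
P(Traffic ∈ {heavy, standstill}) = 0.194 + 0.347 = 0.541; P(Weather=cloudy, Traffic ∈ {heavy, standstill}) = 0.046 + 0.127 = 0.173.
P(Weather=cloudy | Traffic ∈ {heavy, standstill}) = 0.173/0.541 = 0.31978.

0.31978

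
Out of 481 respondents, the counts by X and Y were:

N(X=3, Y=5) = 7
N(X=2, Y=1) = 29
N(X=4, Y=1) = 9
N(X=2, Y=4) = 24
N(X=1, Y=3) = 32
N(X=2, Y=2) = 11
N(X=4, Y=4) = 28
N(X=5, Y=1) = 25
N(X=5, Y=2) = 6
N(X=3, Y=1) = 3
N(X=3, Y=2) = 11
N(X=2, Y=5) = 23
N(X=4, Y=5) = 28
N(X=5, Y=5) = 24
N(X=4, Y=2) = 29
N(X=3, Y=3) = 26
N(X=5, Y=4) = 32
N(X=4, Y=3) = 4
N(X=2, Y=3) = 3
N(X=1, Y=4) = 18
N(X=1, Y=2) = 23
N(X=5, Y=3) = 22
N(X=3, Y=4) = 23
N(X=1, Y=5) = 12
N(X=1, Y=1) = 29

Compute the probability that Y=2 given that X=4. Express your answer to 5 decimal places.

0.29592

Total with X=4: 9 + 29 + 4 + 28 + 28 = 98.
P(Y=2 | X=4) = 29/98 = 0.29592.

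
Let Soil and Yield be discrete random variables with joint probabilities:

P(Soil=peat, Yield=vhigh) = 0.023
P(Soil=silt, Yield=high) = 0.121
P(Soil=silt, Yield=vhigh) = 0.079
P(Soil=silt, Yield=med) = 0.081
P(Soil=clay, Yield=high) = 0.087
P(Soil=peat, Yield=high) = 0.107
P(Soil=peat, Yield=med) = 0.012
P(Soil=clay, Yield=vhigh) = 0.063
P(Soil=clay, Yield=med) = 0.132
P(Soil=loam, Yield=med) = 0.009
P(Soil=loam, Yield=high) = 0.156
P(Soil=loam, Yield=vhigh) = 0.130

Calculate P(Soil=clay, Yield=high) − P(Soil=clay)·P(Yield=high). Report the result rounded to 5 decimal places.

P(Soil=clay) = 0.132 + 0.087 + 0.063 = 0.282.
P(Yield=high) = 0.156 + 0.087 + 0.121 + 0.107 = 0.471.
P(Soil=clay, Yield=high) − P(Soil=clay)P(Yield=high) = 0.087 − 0.282×0.471 = -0.04582.

-0.04582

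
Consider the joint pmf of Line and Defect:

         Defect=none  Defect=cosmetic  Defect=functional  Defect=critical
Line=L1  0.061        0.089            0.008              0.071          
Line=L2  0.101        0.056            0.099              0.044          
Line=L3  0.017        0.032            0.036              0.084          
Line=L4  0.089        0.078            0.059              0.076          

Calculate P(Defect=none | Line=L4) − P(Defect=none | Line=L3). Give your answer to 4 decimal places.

P(Line=L4) = 0.089 + 0.078 + 0.059 + 0.076 = 0.302; P(Defect=none | Line=L4) = 0.089/0.302 = 0.29470.
P(Line=L3) = 0.017 + 0.032 + 0.036 + 0.084 = 0.169; P(Defect=none | Line=L3) = 0.017/0.169 = 0.10059.
Difference = 0.1941.

0.1941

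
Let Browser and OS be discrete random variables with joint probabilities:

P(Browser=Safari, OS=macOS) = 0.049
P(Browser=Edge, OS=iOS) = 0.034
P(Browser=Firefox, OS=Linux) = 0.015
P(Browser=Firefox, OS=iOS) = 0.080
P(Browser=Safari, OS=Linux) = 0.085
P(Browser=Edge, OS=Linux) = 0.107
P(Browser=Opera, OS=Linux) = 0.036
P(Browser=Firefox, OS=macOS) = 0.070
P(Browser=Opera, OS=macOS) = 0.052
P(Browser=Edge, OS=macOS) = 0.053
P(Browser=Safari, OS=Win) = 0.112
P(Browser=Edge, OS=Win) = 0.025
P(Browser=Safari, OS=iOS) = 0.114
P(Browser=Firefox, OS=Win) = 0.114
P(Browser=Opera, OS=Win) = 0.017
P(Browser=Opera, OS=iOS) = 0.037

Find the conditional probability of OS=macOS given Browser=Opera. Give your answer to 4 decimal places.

0.3662

P(Browser=Opera) = 0.017 + 0.052 + 0.036 + 0.037 = 0.142.
P(OS=macOS | Browser=Opera) = 0.052/0.142 = 0.3662.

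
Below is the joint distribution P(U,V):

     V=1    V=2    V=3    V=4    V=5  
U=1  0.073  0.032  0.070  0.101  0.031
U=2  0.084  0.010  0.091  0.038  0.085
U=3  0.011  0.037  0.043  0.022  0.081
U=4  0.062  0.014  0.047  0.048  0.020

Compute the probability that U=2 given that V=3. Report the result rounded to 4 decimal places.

0.3625

P(V=3) = 0.070 + 0.091 + 0.043 + 0.047 = 0.251.
P(U=2 | V=3) = 0.091/0.251 = 0.3625.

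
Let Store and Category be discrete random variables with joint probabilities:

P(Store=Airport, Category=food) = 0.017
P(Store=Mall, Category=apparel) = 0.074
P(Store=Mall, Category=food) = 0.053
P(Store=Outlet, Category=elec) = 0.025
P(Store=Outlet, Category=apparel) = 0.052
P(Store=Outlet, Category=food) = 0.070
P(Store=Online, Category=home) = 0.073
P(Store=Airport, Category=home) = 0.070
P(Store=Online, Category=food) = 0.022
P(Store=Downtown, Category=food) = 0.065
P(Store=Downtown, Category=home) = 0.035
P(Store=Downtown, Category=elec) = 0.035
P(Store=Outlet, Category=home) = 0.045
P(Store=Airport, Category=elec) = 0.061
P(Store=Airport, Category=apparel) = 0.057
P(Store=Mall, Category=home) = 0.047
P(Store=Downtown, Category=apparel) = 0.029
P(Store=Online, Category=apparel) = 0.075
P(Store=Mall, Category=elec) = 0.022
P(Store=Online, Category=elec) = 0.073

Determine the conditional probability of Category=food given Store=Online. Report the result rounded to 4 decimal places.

P(Store=Online) = 0.022 + 0.075 + 0.073 + 0.073 = 0.243.
P(Category=food | Store=Online) = 0.022/0.243 = 0.0905.

0.0905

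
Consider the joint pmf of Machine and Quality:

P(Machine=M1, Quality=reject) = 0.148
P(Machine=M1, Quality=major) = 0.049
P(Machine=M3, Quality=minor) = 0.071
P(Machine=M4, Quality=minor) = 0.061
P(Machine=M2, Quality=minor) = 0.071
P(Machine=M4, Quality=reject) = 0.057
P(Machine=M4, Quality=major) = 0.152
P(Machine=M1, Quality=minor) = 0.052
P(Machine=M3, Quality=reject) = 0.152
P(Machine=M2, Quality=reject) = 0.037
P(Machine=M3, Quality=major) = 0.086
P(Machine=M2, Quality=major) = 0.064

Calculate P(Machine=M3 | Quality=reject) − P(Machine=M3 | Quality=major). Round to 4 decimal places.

0.1408

P(Quality=reject) = 0.148 + 0.037 + 0.152 + 0.057 = 0.394; P(Machine=M3 | Quality=reject) = 0.152/0.394 = 0.38579.
P(Quality=major) = 0.049 + 0.064 + 0.086 + 0.152 = 0.351; P(Machine=M3 | Quality=major) = 0.086/0.351 = 0.24501.
Difference = 0.1408.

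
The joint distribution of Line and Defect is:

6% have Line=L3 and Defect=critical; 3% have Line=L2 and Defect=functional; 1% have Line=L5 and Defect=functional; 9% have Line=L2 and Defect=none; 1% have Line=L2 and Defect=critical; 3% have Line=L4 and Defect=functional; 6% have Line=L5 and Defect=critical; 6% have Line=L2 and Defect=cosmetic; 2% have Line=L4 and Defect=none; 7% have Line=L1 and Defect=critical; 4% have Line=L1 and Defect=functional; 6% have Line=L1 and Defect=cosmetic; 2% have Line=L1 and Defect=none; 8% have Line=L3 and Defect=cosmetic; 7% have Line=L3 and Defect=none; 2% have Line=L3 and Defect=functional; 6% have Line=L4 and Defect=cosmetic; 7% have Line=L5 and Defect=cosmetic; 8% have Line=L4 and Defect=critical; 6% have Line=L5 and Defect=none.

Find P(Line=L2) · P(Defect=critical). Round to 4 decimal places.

P(Line=L2) = 0.09 + 0.06 + 0.03 + 0.01 = 0.19.
P(Defect=critical) = 0.07 + 0.01 + 0.06 + 0.08 + 0.06 = 0.28.
Product: 0.19 × 0.28 = 0.0532.

0.0532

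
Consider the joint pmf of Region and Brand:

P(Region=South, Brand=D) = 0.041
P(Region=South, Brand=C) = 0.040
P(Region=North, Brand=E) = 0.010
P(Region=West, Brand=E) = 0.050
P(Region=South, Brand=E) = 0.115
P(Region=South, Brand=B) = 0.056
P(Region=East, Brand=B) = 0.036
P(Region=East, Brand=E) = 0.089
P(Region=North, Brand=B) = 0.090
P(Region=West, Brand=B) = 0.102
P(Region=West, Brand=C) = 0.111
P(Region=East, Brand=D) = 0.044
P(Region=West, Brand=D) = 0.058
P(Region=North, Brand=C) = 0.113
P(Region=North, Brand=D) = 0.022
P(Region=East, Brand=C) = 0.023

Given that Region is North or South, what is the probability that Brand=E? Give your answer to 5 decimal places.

P(Region=North) = 0.090 + 0.113 + 0.022 + 0.010 = 0.235.
P(Region=South) = 0.056 + 0.040 + 0.041 + 0.115 = 0.252.
P(Region ∈ {North, South}) = 0.235 + 0.252 = 0.487; P(Brand=E, Region ∈ {North, South}) = 0.010 + 0.115 = 0.125.
P(Brand=E | Region ∈ {North, South}) = 0.125/0.487 = 0.25667.

0.25667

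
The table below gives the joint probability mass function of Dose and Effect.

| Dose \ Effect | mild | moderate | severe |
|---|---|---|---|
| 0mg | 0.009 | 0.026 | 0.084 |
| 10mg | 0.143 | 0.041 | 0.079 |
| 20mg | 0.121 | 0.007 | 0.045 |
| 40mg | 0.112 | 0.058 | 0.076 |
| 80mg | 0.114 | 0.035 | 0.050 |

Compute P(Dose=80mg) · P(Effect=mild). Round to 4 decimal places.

P(Dose=80mg) = 0.114 + 0.035 + 0.050 = 0.199.
P(Effect=mild) = 0.009 + 0.143 + 0.121 + 0.112 + 0.114 = 0.499.
Product: 0.199 × 0.499 = 0.0993.

0.0993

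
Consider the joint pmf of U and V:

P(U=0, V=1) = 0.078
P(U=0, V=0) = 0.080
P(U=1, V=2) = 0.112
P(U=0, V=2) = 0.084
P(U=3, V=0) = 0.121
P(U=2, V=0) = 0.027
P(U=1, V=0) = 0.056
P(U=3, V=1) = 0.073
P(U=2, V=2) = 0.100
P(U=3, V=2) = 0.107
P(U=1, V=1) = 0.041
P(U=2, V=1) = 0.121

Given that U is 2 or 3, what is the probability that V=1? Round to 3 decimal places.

P(U=2) = 0.027 + 0.121 + 0.100 = 0.248.
P(U=3) = 0.121 + 0.073 + 0.107 = 0.301.
P(U ∈ {2, 3}) = 0.248 + 0.301 = 0.549; P(V=1, U ∈ {2, 3}) = 0.121 + 0.073 = 0.194.
P(V=1 | U ∈ {2, 3}) = 0.194/0.549 = 0.353.

0.353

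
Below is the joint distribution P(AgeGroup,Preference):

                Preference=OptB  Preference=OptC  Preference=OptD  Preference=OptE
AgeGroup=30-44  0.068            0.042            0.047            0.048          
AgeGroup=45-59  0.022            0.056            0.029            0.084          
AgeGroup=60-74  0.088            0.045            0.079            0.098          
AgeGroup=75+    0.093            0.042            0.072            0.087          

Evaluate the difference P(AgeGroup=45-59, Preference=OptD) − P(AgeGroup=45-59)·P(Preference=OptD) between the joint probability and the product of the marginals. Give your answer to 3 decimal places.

-0.014

P(AgeGroup=45-59) = 0.022 + 0.056 + 0.029 + 0.084 = 0.191.
P(Preference=OptD) = 0.047 + 0.029 + 0.079 + 0.072 = 0.227.
P(AgeGroup=45-59, Preference=OptD) − P(AgeGroup=45-59)P(Preference=OptD) = 0.029 − 0.191×0.227 = -0.014.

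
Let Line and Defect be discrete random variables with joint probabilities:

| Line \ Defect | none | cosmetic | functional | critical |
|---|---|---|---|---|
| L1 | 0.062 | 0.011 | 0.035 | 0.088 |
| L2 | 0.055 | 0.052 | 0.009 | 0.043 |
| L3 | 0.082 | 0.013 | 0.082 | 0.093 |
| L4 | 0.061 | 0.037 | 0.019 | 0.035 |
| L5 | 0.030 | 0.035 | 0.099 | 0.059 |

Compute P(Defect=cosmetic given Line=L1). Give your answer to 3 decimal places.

0.056

P(Line=L1) = 0.062 + 0.011 + 0.035 + 0.088 = 0.196.
P(Defect=cosmetic | Line=L1) = 0.011/0.196 = 0.056.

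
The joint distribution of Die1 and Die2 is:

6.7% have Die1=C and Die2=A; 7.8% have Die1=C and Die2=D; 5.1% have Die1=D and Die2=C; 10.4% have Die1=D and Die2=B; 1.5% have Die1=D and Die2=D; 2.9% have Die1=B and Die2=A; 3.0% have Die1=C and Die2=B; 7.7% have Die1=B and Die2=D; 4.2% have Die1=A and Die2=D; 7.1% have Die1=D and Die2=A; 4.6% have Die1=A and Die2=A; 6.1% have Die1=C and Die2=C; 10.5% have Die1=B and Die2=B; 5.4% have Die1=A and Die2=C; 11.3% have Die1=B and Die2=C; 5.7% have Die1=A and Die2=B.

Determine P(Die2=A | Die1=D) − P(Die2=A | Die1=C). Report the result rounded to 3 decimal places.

0.011

P(Die1=D) = 0.071 + 0.104 + 0.051 + 0.015 = 0.241; P(Die2=A | Die1=D) = 0.071/0.241 = 0.2946.
P(Die1=C) = 0.067 + 0.030 + 0.061 + 0.078 = 0.236; P(Die2=A | Die1=C) = 0.067/0.236 = 0.2839.
Difference = 0.011.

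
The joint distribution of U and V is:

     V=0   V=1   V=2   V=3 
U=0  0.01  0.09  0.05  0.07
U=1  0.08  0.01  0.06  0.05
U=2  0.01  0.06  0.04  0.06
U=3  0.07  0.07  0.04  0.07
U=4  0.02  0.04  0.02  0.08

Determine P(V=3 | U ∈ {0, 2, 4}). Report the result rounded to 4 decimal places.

0.3818

P(U=0) = 0.01 + 0.09 + 0.05 + 0.07 = 0.22.
P(U=2) = 0.01 + 0.06 + 0.04 + 0.06 = 0.17.
P(U=4) = 0.02 + 0.04 + 0.02 + 0.08 = 0.16.
P(U ∈ {0, 2, 4}) = 0.22 + 0.17 + 0.16 = 0.55; P(V=3, U ∈ {0, 2, 4}) = 0.07 + 0.06 + 0.08 = 0.21.
P(V=3 | U ∈ {0, 2, 4}) = 0.21/0.55 = 0.3818.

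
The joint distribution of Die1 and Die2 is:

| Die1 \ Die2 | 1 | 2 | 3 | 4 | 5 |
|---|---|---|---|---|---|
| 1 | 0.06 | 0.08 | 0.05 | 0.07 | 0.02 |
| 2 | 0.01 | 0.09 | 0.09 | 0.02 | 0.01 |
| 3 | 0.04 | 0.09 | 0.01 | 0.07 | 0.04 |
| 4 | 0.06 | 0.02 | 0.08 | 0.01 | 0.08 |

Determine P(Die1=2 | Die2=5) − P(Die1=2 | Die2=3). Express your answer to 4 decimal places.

P(Die2=5) = 0.02 + 0.01 + 0.04 + 0.08 = 0.15; P(Die1=2 | Die2=5) = 0.01/0.15 = 0.06667.
P(Die2=3) = 0.05 + 0.09 + 0.01 + 0.08 = 0.23; P(Die1=2 | Die2=3) = 0.09/0.23 = 0.39130.
Difference = -0.3246.

-0.3246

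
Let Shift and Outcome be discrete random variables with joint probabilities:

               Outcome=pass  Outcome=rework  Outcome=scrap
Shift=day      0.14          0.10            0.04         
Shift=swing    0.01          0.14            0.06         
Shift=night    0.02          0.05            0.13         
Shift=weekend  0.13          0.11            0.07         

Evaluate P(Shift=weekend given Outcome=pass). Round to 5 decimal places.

0.43333

P(Outcome=pass) = 0.14 + 0.01 + 0.02 + 0.13 = 0.30.
P(Shift=weekend | Outcome=pass) = 0.13/0.30 = 0.43333.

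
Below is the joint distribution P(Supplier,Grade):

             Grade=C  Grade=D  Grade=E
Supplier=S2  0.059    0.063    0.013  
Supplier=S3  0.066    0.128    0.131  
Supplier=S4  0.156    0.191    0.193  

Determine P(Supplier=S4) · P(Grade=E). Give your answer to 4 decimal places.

0.1820

P(Supplier=S4) = 0.156 + 0.191 + 0.193 = 0.540.
P(Grade=E) = 0.013 + 0.131 + 0.193 = 0.337.
Product: 0.540 × 0.337 = 0.1820.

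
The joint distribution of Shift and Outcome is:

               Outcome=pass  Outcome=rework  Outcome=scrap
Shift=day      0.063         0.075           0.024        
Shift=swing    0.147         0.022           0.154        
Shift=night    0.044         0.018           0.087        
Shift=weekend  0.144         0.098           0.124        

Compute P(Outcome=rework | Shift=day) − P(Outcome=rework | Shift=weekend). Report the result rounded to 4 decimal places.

0.1952

P(Shift=day) = 0.063 + 0.075 + 0.024 = 0.162; P(Outcome=rework | Shift=day) = 0.075/0.162 = 0.46296.
P(Shift=weekend) = 0.144 + 0.098 + 0.124 = 0.366; P(Outcome=rework | Shift=weekend) = 0.098/0.366 = 0.26776.
Difference = 0.1952.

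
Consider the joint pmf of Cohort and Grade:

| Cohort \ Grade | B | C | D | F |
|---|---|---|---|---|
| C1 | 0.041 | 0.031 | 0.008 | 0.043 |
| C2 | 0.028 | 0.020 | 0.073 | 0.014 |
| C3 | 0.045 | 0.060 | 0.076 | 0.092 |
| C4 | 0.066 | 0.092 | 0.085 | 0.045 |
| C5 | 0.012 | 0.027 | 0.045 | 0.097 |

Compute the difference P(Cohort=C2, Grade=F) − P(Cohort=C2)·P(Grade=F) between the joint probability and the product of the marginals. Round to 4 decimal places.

P(Cohort=C2) = 0.028 + 0.020 + 0.073 + 0.014 = 0.135.
P(Grade=F) = 0.043 + 0.014 + 0.092 + 0.045 + 0.097 = 0.291.
P(Cohort=C2, Grade=F) − P(Cohort=C2)P(Grade=F) = 0.014 − 0.135×0.291 = -0.0253.

-0.0253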